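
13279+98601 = 111880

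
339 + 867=1206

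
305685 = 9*33965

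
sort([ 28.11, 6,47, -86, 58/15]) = [- 86,58/15,6, 28.11,47]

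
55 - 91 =  -  36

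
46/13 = 3  +  7/13 = 3.54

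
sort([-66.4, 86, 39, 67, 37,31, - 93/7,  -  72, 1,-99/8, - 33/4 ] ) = [-72, - 66.4, - 93/7,  -  99/8, - 33/4,1,31, 37,39, 67 , 86]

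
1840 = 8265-6425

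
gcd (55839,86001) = 3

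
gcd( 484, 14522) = 2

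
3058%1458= 142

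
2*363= 726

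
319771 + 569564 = 889335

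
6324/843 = 7 + 141/281  =  7.50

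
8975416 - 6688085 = 2287331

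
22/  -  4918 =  - 1 + 2448/2459 = - 0.00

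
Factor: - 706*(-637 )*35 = 2^1*5^1 * 7^3*13^1*353^1 = 15740270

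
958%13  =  9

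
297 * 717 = 212949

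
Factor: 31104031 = 7^1*4443433^1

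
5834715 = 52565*111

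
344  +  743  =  1087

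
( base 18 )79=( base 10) 135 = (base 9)160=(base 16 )87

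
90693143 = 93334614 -2641471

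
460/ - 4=-115/1 = - 115.00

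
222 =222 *1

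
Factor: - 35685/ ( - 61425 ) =61/105 =3^(  -  1)*5^( -1 )*7^( - 1)*61^1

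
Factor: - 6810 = -2^1*3^1 * 5^1*227^1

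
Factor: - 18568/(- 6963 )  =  2^3*3^( - 1) =8/3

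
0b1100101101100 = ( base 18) 121A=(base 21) efj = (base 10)6508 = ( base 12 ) 3924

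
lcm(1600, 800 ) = 1600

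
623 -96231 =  - 95608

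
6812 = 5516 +1296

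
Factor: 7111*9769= 69467359 = 13^1*547^1*9769^1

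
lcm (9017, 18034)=18034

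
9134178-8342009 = 792169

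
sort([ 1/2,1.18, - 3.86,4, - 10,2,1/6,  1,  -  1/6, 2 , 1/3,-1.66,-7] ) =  [-10, - 7, - 3.86, - 1.66, - 1/6,  1/6,1/3, 1/2 , 1, 1.18, 2, 2,4 ]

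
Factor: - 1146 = - 2^1*3^1*191^1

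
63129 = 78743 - 15614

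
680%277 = 126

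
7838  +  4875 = 12713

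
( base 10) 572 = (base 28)kc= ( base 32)HS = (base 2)1000111100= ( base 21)165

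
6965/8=6965/8 = 870.62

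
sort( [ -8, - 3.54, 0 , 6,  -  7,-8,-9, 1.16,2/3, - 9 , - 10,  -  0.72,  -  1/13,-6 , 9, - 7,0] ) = [-10, - 9, - 9,-8, - 8, - 7, - 7 , - 6, - 3.54, -0.72, - 1/13,0,0, 2/3,1.16,6,9 ]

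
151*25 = 3775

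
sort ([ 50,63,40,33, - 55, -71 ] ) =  [ - 71, - 55,33 , 40,50,63]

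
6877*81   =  557037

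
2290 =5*458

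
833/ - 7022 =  - 1+6189/7022 = -0.12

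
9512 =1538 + 7974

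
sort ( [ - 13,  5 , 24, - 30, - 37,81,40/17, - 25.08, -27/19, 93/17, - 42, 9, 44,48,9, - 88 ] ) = [ - 88,  -  42, - 37, - 30, - 25.08, - 13,-27/19, 40/17,  5,93/17, 9, 9,24,44,48, 81]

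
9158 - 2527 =6631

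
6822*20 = 136440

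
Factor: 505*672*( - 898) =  - 304745280 = -2^6 * 3^1*5^1*7^1*101^1*449^1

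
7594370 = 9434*805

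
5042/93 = 54 + 20/93 = 54.22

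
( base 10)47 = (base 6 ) 115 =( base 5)142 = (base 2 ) 101111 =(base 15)32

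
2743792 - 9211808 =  - 6468016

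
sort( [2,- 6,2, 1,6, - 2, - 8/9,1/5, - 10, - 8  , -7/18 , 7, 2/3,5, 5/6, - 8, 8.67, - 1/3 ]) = [ - 10,  -  8,  -  8, - 6 ,- 2, - 8/9, - 7/18,-1/3,1/5, 2/3,5/6, 1, 2,2,5, 6, 7 , 8.67 ]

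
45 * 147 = 6615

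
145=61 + 84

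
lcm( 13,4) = 52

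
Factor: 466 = 2^1*233^1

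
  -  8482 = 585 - 9067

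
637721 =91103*7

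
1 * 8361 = 8361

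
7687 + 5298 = 12985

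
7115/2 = 3557 + 1/2 = 3557.50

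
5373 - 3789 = 1584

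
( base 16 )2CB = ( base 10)715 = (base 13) 430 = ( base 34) L1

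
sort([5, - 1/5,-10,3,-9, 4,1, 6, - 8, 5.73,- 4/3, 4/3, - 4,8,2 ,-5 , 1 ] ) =[ - 10, - 9, - 8, - 5, - 4 , - 4/3, - 1/5, 1,1,4/3, 2,3, 4,5,5.73,  6,8]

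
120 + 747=867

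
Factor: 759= 3^1*11^1 * 23^1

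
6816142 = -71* ( - 96002)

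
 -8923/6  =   - 8923/6 = - 1487.17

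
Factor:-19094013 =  - 3^2*139^1*15263^1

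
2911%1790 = 1121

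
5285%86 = 39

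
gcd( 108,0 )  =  108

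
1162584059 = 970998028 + 191586031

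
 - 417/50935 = - 417/50935 = - 0.01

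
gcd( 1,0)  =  1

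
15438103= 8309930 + 7128173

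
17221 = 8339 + 8882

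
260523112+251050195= 511573307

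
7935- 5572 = 2363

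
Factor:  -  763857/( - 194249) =3^3* 11^( - 1)*19^1*1489^1*17659^( - 1) 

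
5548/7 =5548/7 = 792.57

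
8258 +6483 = 14741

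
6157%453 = 268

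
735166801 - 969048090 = - 233881289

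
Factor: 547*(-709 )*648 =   -  251309304= - 2^3*3^4*547^1*709^1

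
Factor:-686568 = -2^3 *3^1*28607^1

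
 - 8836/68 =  - 2209/17  =  - 129.94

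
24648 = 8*3081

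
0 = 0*8518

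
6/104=3/52 =0.06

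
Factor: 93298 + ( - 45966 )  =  47332 = 2^2 * 11833^1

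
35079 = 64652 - 29573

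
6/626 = 3/313 = 0.01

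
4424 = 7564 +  - 3140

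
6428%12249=6428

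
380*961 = 365180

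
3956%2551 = 1405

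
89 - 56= 33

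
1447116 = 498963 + 948153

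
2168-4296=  - 2128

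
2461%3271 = 2461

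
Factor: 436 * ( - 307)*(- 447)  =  2^2*3^1*109^1*149^1*307^1  =  59831844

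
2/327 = 2/327=0.01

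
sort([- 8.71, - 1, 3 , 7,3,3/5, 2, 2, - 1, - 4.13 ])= [  -  8.71,  -  4.13,  -  1, - 1,3/5 , 2 , 2, 3, 3, 7 ]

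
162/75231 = 18/8359  =  0.00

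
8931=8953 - 22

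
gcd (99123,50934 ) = 3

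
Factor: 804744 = 2^3*3^2*11177^1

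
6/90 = 1/15 = 0.07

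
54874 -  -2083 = 56957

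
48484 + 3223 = 51707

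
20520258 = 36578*561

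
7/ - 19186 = -7/19186 = -  0.00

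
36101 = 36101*1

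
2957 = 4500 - 1543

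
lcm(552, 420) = 19320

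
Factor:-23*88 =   -  2024=- 2^3*11^1*23^1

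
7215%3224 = 767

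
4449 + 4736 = 9185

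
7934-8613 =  - 679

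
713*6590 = 4698670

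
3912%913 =260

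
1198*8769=10505262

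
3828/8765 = 3828/8765 = 0.44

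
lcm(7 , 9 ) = 63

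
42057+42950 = 85007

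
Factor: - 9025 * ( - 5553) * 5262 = 263709471150 = 2^1*3^3*5^2*19^2*617^1*877^1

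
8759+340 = 9099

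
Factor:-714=-2^1*3^1*7^1 * 17^1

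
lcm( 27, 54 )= 54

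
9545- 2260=7285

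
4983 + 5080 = 10063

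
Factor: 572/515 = 2^2  *5^ (-1)*11^1*13^1*103^(-1)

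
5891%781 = 424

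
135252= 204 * 663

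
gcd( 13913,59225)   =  1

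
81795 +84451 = 166246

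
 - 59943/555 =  - 109 + 184/185 = -  108.01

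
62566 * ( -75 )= - 4692450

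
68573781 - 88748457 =- 20174676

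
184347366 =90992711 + 93354655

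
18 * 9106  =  163908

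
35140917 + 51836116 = 86977033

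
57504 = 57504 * 1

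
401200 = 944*425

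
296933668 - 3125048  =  293808620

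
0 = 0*308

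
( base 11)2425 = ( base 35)2kn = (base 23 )5MM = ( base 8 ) 6145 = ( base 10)3173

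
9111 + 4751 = 13862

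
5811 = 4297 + 1514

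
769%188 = 17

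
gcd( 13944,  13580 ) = 28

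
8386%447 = 340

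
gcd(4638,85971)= 3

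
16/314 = 8/157 = 0.05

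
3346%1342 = 662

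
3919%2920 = 999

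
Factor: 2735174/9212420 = 1367587/4606210 = 2^( - 1)*5^( - 1 )*7^( - 1 )*13^1*23^(-1)*2861^( - 1)*105199^1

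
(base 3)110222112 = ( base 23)HKB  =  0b10010011111000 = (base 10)9464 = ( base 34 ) 86C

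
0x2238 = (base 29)ac2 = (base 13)3CAB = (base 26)COO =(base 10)8760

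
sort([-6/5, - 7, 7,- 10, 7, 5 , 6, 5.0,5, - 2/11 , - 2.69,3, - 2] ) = [- 10, - 7, - 2.69, - 2, - 6/5, - 2/11,3,  5,5.0,5,6,7,  7 ] 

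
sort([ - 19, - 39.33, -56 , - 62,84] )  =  [ -62  , - 56, - 39.33, - 19, 84 ]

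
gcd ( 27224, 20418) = 6806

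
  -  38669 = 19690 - 58359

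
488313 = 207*2359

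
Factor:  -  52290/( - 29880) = 7/4 = 2^ ( - 2 )*7^1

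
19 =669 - 650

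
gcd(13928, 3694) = 2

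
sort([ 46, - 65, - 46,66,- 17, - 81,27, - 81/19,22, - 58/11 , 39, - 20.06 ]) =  [ - 81, - 65, - 46, - 20.06, - 17, - 58/11,  -  81/19,22,27,  39 , 46, 66 ]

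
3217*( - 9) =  - 28953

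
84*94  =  7896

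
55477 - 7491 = 47986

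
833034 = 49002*17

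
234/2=117 = 117.00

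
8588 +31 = 8619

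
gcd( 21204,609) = 3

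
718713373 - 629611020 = 89102353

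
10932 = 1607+9325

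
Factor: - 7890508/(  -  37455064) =1972627/9363766 = 2^(  -  1)*43^( - 1) *108881^( - 1)*  1972627^1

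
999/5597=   999/5597 =0.18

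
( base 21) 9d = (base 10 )202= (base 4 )3022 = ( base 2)11001010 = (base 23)8i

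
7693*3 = 23079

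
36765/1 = 36765 = 36765.00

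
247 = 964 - 717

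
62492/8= 15623/2= 7811.50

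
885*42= 37170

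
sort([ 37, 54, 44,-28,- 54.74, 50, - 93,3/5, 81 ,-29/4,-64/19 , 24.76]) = [ - 93 ,-54.74, - 28, - 29/4,-64/19,  3/5, 24.76, 37, 44,50,  54, 81] 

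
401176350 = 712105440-310929090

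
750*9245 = 6933750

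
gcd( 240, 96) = 48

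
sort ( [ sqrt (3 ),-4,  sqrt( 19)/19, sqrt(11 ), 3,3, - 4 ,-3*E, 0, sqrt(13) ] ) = [ - 3 *E,- 4,-4, 0,sqrt( 19)/19,sqrt( 3 ),3, 3, sqrt(11), sqrt(13)] 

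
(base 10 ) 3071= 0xBFF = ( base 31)362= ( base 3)11012202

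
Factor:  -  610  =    -  2^1*5^1*61^1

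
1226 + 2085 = 3311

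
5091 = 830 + 4261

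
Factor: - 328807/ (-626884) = 2^( - 2) * 53^ ( - 1)*59^1 * 2957^( - 1)*5573^1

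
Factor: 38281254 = 2^1*3^1*11^2*67^1*787^1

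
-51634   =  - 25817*2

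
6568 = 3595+2973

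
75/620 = 15/124 = 0.12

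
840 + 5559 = 6399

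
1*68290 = 68290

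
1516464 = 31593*48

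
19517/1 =19517 = 19517.00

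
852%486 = 366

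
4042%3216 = 826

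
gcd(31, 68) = 1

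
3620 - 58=3562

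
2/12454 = 1/6227 = 0.00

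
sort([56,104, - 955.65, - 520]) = [ - 955.65, - 520, 56,  104]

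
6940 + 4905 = 11845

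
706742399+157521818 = 864264217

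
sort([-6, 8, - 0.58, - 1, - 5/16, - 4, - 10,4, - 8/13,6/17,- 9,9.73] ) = [ - 10, - 9, - 6, - 4, - 1 , - 8/13, - 0.58, - 5/16,6/17,4,8,  9.73 ] 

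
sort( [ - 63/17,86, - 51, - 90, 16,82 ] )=[ - 90, - 51, -63/17, 16,82,86]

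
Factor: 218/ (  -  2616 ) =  - 1/12 = - 2^( - 2 ) *3^(-1)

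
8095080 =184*43995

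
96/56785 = 96/56785 = 0.00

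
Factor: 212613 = 3^1*131^1* 541^1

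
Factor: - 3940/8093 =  - 2^2*5^1*197^1 * 8093^(-1 )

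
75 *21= 1575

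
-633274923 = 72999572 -706274495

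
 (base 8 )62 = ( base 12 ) 42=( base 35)1F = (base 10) 50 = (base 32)1i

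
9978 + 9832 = 19810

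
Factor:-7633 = - 17^1*449^1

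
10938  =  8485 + 2453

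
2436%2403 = 33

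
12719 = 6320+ 6399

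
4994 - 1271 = 3723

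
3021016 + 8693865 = 11714881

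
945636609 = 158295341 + 787341268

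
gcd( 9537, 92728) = 1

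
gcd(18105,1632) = 51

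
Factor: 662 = 2^1 * 331^1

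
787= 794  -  7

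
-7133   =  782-7915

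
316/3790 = 158/1895  =  0.08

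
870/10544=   435/5272 = 0.08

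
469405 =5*93881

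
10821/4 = 10821/4  =  2705.25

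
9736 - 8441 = 1295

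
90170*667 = 60143390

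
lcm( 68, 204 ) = 204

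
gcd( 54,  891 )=27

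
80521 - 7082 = 73439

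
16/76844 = 4/19211= 0.00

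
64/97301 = 64/97301 = 0.00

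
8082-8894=-812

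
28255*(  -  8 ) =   -  226040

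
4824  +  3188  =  8012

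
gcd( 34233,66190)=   1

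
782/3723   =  46/219 = 0.21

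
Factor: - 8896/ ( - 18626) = 32/67 = 2^5*67^( - 1 )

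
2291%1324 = 967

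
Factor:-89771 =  - 11^1 * 8161^1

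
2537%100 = 37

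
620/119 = 620/119 = 5.21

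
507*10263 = 5203341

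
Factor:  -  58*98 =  -5684 = -2^2 * 7^2*29^1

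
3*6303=18909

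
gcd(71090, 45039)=1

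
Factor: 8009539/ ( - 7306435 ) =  - 5^( - 1 ) * 29^1*276191^1 * 1461287^(-1 )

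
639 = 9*71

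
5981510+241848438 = 247829948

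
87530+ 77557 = 165087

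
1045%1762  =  1045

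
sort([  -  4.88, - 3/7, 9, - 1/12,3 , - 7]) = [ - 7,-4.88, - 3/7 , - 1/12 , 3,  9]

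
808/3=808/3  =  269.33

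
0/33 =0=0.00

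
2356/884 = 2 + 147/221= 2.67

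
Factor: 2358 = 2^1 *3^2 *131^1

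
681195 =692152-10957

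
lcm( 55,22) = 110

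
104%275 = 104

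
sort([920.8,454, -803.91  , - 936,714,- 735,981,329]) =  [ - 936, - 803.91,  -  735, 329,454,714, 920.8,981]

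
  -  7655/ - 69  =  110 + 65/69 = 110.94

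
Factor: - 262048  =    -  2^5*19^1*431^1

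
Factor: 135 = 3^3*5^1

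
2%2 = 0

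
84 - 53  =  31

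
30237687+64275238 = 94512925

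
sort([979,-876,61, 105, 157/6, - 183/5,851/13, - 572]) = [ - 876  , - 572,-183/5,157/6,61, 851/13,105, 979 ]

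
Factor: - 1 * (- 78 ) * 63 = 4914 = 2^1 * 3^3 * 7^1*13^1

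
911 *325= 296075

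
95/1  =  95 = 95.00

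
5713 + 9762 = 15475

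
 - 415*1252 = - 519580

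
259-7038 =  - 6779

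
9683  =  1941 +7742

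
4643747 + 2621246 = 7264993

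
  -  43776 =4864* (  -  9 )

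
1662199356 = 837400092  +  824799264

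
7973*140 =1116220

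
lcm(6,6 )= 6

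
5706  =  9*634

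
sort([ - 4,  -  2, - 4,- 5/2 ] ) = [  -  4,-4,-5/2, - 2 ]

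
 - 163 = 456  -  619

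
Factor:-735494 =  - 2^1*23^1*59^1 * 271^1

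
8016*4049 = 32456784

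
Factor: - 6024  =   - 2^3*3^1*251^1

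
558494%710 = 434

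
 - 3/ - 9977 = 3/9977 =0.00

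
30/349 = 30/349=   0.09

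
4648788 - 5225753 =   -  576965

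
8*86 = 688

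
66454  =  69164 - 2710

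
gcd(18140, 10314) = 2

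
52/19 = 2  +  14/19= 2.74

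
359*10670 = 3830530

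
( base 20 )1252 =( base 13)408a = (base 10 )8902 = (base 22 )i8e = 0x22c6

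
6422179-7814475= -1392296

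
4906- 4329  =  577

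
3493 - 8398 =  - 4905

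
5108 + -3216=1892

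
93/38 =93/38 =2.45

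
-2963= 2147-5110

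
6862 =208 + 6654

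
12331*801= 9877131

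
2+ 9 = 11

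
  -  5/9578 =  - 1 + 9573/9578 = - 0.00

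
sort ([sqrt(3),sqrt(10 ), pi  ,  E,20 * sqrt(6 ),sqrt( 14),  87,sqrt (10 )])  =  [ sqrt( 3), E,pi,  sqrt(10 ),sqrt(10 ), sqrt( 14 ), 20 * sqrt(6 ),87 ]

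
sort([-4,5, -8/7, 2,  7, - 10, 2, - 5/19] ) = [-10,-4, - 8/7, - 5/19,2, 2,5, 7] 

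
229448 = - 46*( - 4988) 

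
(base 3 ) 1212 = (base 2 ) 110010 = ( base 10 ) 50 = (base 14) 38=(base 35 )1F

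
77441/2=77441/2 = 38720.50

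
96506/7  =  96506/7 = 13786.57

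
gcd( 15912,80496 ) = 936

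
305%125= 55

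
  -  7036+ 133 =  - 6903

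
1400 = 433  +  967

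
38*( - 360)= - 13680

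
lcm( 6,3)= 6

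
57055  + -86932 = -29877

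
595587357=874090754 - 278503397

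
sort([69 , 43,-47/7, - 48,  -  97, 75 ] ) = [ - 97,-48, - 47/7,43 , 69,75] 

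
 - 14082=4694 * ( - 3 ) 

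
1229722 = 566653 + 663069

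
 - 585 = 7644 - 8229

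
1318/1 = 1318 = 1318.00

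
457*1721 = 786497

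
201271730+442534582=643806312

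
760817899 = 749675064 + 11142835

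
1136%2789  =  1136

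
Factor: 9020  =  2^2  *5^1*11^1*41^1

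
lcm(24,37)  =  888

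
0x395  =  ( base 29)12I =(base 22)1JF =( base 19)2a5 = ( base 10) 917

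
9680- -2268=11948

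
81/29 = 81/29 = 2.79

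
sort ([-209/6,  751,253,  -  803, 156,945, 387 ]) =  [ - 803,-209/6,156,253,387,751 , 945]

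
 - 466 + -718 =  -1184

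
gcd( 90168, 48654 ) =102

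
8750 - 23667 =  -14917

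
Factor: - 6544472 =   -  2^3  *  11^1*31^1*2399^1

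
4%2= 0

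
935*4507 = 4214045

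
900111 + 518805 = 1418916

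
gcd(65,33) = 1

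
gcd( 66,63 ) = 3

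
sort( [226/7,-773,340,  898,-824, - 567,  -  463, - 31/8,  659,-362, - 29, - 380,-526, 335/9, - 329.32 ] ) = [ - 824,  -  773, - 567, - 526, - 463,-380, - 362, - 329.32, - 29, - 31/8, 226/7, 335/9 , 340,659, 898 ] 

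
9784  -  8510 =1274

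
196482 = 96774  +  99708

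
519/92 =519/92 = 5.64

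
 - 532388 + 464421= - 67967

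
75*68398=5129850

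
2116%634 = 214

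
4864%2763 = 2101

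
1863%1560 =303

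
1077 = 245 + 832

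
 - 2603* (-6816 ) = 17742048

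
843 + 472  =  1315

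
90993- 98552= -7559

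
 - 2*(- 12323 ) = 24646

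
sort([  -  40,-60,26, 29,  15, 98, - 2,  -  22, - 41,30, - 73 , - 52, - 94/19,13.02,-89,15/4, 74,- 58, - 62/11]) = [-89, - 73 , - 60, - 58, - 52, - 41, - 40 , - 22, - 62/11, - 94/19, - 2, 15/4, 13.02, 15,26 , 29,30,74, 98] 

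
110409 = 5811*19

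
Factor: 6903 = 3^2 * 13^1*59^1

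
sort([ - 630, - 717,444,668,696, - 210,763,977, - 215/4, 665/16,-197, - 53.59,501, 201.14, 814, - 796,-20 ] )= [-796, - 717, - 630,-210,-197,-215/4, - 53.59, - 20,665/16, 201.14,444,501,  668,696,763,814,977 ] 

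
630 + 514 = 1144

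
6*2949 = 17694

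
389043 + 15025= 404068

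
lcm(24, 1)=24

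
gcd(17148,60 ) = 12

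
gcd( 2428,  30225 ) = 1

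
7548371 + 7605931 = 15154302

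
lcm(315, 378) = 1890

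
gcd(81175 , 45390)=85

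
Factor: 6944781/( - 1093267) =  -3^1 * 7^ (  -  1)*23^1 * 47^( - 1)*3323^ ( - 1)*100649^1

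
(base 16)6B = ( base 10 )107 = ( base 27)3q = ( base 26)43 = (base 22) 4j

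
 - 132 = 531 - 663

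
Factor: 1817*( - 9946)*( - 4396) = 79443993272 = 2^3 * 7^1*23^1 * 79^1*157^1* 4973^1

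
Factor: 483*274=2^1*3^1*7^1*23^1*137^1 = 132342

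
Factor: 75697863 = 3^1 * 25232621^1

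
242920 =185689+57231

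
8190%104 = 78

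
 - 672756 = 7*(  -  96108 ) 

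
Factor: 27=3^3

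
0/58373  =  0=   0.00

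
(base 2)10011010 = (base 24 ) 6A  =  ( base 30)54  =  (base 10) 154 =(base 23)6G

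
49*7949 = 389501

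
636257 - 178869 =457388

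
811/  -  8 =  - 811/8 = - 101.38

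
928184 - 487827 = 440357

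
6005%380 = 305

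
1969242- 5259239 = -3289997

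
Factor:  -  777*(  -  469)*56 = 20407128 = 2^3*3^1*7^3*37^1 *67^1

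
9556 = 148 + 9408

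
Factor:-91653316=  - 2^2*22913329^1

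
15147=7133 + 8014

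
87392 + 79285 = 166677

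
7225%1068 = 817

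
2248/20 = 562/5= 112.40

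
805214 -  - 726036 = 1531250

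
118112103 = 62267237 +55844866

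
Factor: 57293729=97^1*590657^1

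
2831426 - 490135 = 2341291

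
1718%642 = 434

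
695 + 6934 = 7629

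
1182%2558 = 1182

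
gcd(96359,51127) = 1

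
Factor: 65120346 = 2^1*3^2*3617797^1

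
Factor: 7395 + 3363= 2^1*3^1 * 11^1*163^1  =  10758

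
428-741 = -313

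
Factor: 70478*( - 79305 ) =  - 2^1*3^1*5^1*17^1*131^1*269^1*311^1= - 5589257790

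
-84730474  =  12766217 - 97496691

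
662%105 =32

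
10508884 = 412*25507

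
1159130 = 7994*145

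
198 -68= 130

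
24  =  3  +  21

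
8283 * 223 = 1847109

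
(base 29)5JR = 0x12AF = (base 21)AHG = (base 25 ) 7g8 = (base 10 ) 4783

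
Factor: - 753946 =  - 2^1*479^1 * 787^1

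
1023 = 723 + 300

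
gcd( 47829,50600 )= 1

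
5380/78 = 2690/39 = 68.97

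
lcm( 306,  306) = 306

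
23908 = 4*5977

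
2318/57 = 122/3 = 40.67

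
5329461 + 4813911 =10143372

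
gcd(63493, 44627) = 1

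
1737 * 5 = 8685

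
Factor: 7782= 2^1*3^1*1297^1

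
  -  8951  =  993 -9944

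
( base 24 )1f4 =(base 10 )940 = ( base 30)11a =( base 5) 12230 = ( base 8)1654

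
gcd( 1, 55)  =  1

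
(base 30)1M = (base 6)124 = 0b110100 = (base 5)202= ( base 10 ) 52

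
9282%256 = 66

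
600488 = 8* 75061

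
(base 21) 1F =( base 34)12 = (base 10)36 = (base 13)2A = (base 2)100100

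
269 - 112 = 157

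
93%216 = 93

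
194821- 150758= 44063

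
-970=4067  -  5037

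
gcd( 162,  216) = 54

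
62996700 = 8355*7540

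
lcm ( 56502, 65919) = 395514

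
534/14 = 38 + 1/7 = 38.14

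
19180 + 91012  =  110192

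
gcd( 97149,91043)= 1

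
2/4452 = 1/2226 = 0.00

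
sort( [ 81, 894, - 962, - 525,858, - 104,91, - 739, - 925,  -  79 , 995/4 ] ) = [-962,-925, -739,-525,  -  104, - 79 , 81,91, 995/4,858, 894] 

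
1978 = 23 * 86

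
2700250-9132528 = -6432278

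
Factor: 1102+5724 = 2^1 * 3413^1 = 6826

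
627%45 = 42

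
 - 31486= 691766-723252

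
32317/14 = 2308 + 5/14 = 2308.36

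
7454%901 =246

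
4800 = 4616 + 184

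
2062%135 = 37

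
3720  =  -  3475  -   - 7195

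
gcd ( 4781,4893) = 7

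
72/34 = 2+2/17 = 2.12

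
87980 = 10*8798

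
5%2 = 1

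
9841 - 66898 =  - 57057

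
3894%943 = 122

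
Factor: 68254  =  2^1*34127^1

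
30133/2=30133/2 = 15066.50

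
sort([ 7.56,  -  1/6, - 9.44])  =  [ - 9.44, - 1/6,7.56 ] 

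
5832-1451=4381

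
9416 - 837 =8579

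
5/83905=1/16781   =  0.00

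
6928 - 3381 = 3547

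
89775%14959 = 21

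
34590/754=17295/377 = 45.88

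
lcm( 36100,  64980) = 324900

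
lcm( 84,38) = 1596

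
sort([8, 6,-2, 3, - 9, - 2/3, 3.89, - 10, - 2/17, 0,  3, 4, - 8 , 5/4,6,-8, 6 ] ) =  [  -  10, - 9, - 8, - 8,-2, - 2/3,-2/17,0, 5/4,3,3,3.89, 4,  6, 6,6,8 ] 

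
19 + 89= 108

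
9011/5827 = 9011/5827=1.55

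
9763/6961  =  1 + 2802/6961 = 1.40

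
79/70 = 1 + 9/70 = 1.13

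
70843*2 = 141686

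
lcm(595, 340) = 2380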